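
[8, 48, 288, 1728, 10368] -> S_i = 8*6^i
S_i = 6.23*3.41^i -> [6.23, 21.24, 72.44, 247.03, 842.38]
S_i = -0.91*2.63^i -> [-0.91, -2.39, -6.29, -16.55, -43.54]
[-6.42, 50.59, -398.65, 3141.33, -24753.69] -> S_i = -6.42*(-7.88)^i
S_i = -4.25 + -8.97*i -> [-4.25, -13.22, -22.19, -31.16, -40.13]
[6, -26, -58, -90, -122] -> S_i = 6 + -32*i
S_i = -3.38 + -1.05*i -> [-3.38, -4.43, -5.48, -6.53, -7.58]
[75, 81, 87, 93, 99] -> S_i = 75 + 6*i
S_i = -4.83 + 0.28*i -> [-4.83, -4.55, -4.27, -3.99, -3.71]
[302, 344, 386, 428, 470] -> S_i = 302 + 42*i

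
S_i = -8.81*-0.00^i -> [-8.81, 0.0, -0.0, 0.0, -0.0]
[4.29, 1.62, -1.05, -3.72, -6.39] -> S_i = 4.29 + -2.67*i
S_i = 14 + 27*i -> [14, 41, 68, 95, 122]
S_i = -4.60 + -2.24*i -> [-4.6, -6.84, -9.08, -11.32, -13.56]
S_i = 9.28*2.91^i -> [9.28, 27.0, 78.58, 228.68, 665.46]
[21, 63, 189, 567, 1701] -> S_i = 21*3^i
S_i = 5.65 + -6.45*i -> [5.65, -0.8, -7.25, -13.7, -20.15]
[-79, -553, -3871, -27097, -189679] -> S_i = -79*7^i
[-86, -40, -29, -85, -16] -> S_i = Random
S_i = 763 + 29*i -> [763, 792, 821, 850, 879]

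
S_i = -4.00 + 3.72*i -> [-4.0, -0.28, 3.44, 7.16, 10.88]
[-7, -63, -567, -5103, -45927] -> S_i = -7*9^i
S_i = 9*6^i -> [9, 54, 324, 1944, 11664]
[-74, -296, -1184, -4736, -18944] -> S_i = -74*4^i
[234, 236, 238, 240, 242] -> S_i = 234 + 2*i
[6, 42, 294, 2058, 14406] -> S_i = 6*7^i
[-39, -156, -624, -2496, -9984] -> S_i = -39*4^i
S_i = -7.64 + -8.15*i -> [-7.64, -15.79, -23.94, -32.09, -40.24]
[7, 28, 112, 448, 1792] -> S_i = 7*4^i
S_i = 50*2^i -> [50, 100, 200, 400, 800]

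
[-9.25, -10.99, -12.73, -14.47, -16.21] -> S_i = -9.25 + -1.74*i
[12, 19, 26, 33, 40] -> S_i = 12 + 7*i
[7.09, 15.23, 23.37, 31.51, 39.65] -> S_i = 7.09 + 8.14*i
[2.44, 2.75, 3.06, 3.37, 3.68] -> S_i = 2.44 + 0.31*i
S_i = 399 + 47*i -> [399, 446, 493, 540, 587]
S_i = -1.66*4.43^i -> [-1.66, -7.35, -32.58, -144.32, -639.33]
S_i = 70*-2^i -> [70, -140, 280, -560, 1120]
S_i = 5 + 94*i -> [5, 99, 193, 287, 381]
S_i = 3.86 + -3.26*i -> [3.86, 0.6, -2.66, -5.92, -9.18]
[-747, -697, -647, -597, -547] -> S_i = -747 + 50*i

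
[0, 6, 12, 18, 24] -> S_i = 0 + 6*i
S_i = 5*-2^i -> [5, -10, 20, -40, 80]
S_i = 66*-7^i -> [66, -462, 3234, -22638, 158466]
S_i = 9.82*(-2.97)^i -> [9.82, -29.17, 86.62, -257.27, 764.08]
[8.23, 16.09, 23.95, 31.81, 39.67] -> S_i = 8.23 + 7.86*i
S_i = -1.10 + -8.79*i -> [-1.1, -9.89, -18.68, -27.47, -36.26]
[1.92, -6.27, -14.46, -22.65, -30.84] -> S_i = 1.92 + -8.19*i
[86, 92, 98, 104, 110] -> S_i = 86 + 6*i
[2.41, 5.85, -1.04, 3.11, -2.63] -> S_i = Random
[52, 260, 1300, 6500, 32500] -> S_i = 52*5^i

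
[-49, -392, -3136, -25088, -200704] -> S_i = -49*8^i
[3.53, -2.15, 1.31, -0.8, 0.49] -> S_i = 3.53*(-0.61)^i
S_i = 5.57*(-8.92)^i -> [5.57, -49.68, 443.18, -3953.21, 35262.62]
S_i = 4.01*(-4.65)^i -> [4.01, -18.65, 86.71, -403.18, 1874.81]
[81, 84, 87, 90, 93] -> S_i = 81 + 3*i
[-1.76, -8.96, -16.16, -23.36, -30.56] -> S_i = -1.76 + -7.20*i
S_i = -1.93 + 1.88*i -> [-1.93, -0.05, 1.83, 3.71, 5.59]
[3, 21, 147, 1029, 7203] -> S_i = 3*7^i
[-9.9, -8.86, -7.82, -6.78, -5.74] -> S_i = -9.90 + 1.04*i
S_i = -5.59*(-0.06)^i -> [-5.59, 0.34, -0.02, 0.0, -0.0]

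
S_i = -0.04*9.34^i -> [-0.04, -0.37, -3.49, -32.59, -304.4]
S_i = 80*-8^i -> [80, -640, 5120, -40960, 327680]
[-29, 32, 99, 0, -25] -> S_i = Random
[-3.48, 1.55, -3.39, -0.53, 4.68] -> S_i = Random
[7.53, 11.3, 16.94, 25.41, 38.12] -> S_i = 7.53*1.50^i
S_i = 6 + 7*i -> [6, 13, 20, 27, 34]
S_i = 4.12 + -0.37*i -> [4.12, 3.75, 3.38, 3.01, 2.64]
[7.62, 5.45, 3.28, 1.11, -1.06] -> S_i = 7.62 + -2.17*i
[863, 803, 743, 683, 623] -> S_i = 863 + -60*i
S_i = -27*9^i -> [-27, -243, -2187, -19683, -177147]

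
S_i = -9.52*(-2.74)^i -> [-9.52, 26.08, -71.47, 195.83, -536.59]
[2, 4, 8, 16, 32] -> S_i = 2*2^i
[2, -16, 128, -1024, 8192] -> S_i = 2*-8^i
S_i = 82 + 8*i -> [82, 90, 98, 106, 114]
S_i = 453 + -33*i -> [453, 420, 387, 354, 321]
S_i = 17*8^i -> [17, 136, 1088, 8704, 69632]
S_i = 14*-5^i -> [14, -70, 350, -1750, 8750]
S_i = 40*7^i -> [40, 280, 1960, 13720, 96040]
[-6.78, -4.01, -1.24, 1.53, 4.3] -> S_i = -6.78 + 2.77*i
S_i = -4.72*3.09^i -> [-4.72, -14.58, -45.07, -139.26, -430.3]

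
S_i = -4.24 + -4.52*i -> [-4.24, -8.76, -13.28, -17.8, -22.32]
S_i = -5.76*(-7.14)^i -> [-5.76, 41.13, -293.64, 2096.61, -14969.78]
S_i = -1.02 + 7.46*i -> [-1.02, 6.44, 13.9, 21.36, 28.82]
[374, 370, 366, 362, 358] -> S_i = 374 + -4*i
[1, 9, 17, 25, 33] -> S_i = 1 + 8*i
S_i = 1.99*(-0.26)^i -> [1.99, -0.52, 0.13, -0.03, 0.01]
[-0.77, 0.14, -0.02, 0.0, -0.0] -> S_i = -0.77*(-0.18)^i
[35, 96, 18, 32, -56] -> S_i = Random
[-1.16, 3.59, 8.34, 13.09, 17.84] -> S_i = -1.16 + 4.75*i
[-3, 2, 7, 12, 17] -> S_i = -3 + 5*i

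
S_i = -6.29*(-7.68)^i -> [-6.29, 48.31, -371.0, 2849.27, -21882.43]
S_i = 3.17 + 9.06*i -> [3.17, 12.23, 21.29, 30.35, 39.41]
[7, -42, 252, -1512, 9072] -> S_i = 7*-6^i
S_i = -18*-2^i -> [-18, 36, -72, 144, -288]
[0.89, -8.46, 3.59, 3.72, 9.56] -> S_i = Random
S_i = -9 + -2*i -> [-9, -11, -13, -15, -17]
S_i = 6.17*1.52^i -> [6.17, 9.38, 14.26, 21.67, 32.94]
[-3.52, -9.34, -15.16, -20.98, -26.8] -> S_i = -3.52 + -5.82*i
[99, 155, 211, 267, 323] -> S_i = 99 + 56*i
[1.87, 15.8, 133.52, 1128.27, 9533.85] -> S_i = 1.87*8.45^i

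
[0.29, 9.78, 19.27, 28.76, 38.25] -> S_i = 0.29 + 9.49*i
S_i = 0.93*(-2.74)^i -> [0.93, -2.55, 6.98, -19.13, 52.42]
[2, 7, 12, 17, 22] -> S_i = 2 + 5*i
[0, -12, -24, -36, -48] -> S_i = 0 + -12*i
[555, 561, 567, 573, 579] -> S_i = 555 + 6*i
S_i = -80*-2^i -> [-80, 160, -320, 640, -1280]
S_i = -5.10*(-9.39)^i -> [-5.1, 47.89, -449.68, 4222.47, -39649.03]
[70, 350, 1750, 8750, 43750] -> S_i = 70*5^i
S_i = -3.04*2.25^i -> [-3.04, -6.84, -15.39, -34.63, -77.91]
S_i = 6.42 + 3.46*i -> [6.42, 9.88, 13.34, 16.8, 20.26]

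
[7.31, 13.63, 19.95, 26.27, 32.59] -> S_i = 7.31 + 6.32*i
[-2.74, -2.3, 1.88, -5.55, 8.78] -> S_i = Random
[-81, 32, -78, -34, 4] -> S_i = Random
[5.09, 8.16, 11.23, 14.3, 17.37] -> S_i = 5.09 + 3.07*i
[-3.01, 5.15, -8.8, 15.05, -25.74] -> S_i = -3.01*(-1.71)^i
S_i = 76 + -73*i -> [76, 3, -70, -143, -216]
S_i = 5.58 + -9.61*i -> [5.58, -4.03, -13.64, -23.25, -32.86]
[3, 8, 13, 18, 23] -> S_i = 3 + 5*i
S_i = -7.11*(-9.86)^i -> [-7.11, 70.1, -691.23, 6815.54, -67201.24]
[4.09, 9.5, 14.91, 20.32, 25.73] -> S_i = 4.09 + 5.41*i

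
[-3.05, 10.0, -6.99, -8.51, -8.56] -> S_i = Random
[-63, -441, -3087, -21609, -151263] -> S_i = -63*7^i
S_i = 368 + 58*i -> [368, 426, 484, 542, 600]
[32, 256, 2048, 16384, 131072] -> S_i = 32*8^i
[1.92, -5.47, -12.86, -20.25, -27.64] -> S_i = 1.92 + -7.39*i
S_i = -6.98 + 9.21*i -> [-6.98, 2.23, 11.44, 20.65, 29.86]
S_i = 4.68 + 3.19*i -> [4.68, 7.87, 11.06, 14.25, 17.44]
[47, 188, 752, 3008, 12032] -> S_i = 47*4^i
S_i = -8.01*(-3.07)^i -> [-8.01, 24.59, -75.49, 231.76, -711.52]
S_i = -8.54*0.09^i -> [-8.54, -0.77, -0.07, -0.01, -0.0]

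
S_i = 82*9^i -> [82, 738, 6642, 59778, 538002]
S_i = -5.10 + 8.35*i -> [-5.1, 3.25, 11.6, 19.95, 28.3]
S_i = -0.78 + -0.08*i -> [-0.78, -0.86, -0.94, -1.02, -1.1]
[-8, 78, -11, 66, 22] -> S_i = Random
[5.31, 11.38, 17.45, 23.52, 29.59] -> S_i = 5.31 + 6.07*i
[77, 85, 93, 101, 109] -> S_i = 77 + 8*i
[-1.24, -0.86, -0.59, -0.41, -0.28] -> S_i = -1.24*0.69^i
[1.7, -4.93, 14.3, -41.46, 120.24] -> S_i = 1.70*(-2.90)^i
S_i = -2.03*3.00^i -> [-2.03, -6.09, -18.27, -54.81, -164.43]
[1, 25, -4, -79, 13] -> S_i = Random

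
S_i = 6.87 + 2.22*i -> [6.87, 9.09, 11.31, 13.53, 15.75]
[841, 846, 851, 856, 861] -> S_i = 841 + 5*i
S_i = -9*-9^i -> [-9, 81, -729, 6561, -59049]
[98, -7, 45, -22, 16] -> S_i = Random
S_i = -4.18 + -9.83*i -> [-4.18, -14.01, -23.84, -33.67, -43.5]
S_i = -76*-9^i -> [-76, 684, -6156, 55404, -498636]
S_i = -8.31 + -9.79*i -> [-8.31, -18.1, -27.89, -37.68, -47.47]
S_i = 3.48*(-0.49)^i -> [3.48, -1.71, 0.84, -0.41, 0.2]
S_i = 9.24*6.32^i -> [9.24, 58.4, 369.07, 2332.51, 14741.45]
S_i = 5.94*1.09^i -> [5.94, 6.47, 7.06, 7.69, 8.38]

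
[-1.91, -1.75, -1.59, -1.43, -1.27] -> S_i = -1.91 + 0.16*i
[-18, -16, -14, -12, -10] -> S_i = -18 + 2*i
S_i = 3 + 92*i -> [3, 95, 187, 279, 371]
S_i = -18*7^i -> [-18, -126, -882, -6174, -43218]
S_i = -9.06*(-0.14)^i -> [-9.06, 1.27, -0.18, 0.02, -0.0]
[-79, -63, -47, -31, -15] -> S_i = -79 + 16*i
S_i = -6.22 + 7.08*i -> [-6.22, 0.86, 7.94, 15.02, 22.1]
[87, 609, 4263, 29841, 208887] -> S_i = 87*7^i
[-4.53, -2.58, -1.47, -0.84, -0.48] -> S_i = -4.53*0.57^i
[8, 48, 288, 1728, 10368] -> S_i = 8*6^i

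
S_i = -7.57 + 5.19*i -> [-7.57, -2.38, 2.81, 8.0, 13.19]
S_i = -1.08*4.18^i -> [-1.08, -4.51, -18.87, -78.88, -329.71]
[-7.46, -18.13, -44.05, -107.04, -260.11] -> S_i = -7.46*2.43^i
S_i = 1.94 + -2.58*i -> [1.94, -0.64, -3.22, -5.8, -8.38]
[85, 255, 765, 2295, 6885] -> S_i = 85*3^i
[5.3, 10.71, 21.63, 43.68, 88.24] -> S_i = 5.30*2.02^i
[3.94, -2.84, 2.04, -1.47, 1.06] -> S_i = 3.94*(-0.72)^i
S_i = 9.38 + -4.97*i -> [9.38, 4.41, -0.56, -5.53, -10.5]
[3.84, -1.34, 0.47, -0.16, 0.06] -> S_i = 3.84*(-0.35)^i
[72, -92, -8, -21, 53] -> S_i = Random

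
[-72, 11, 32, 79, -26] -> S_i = Random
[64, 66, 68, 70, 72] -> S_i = 64 + 2*i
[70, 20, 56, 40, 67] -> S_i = Random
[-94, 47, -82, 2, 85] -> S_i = Random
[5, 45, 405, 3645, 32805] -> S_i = 5*9^i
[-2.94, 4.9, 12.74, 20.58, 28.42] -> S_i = -2.94 + 7.84*i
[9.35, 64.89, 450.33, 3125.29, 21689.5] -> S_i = 9.35*6.94^i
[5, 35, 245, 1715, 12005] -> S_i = 5*7^i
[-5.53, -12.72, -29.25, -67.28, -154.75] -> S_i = -5.53*2.30^i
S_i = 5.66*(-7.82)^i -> [5.66, -44.26, 346.12, -2706.68, 21166.23]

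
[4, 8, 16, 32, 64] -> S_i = 4*2^i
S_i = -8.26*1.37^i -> [-8.26, -11.32, -15.5, -21.24, -29.1]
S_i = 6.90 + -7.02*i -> [6.9, -0.12, -7.14, -14.16, -21.18]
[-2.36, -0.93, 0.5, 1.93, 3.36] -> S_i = -2.36 + 1.43*i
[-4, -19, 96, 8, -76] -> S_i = Random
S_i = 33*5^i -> [33, 165, 825, 4125, 20625]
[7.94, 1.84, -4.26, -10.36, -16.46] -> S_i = 7.94 + -6.10*i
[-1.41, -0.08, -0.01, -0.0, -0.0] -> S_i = -1.41*0.06^i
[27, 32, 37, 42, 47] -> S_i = 27 + 5*i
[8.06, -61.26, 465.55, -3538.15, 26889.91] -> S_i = 8.06*(-7.60)^i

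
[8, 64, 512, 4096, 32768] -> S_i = 8*8^i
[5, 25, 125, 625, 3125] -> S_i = 5*5^i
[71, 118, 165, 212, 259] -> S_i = 71 + 47*i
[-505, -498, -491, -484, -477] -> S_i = -505 + 7*i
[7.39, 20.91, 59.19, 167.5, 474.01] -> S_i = 7.39*2.83^i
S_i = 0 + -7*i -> [0, -7, -14, -21, -28]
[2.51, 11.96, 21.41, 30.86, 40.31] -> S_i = 2.51 + 9.45*i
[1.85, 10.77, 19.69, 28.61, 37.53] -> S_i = 1.85 + 8.92*i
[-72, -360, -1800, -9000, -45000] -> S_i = -72*5^i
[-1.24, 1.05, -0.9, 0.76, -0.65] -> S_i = -1.24*(-0.85)^i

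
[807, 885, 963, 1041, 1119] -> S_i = 807 + 78*i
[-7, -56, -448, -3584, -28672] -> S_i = -7*8^i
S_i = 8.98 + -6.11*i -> [8.98, 2.87, -3.24, -9.35, -15.46]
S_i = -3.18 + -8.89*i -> [-3.18, -12.07, -20.96, -29.85, -38.74]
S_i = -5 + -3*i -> [-5, -8, -11, -14, -17]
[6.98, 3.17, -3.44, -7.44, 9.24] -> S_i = Random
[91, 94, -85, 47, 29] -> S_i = Random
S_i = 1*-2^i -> [1, -2, 4, -8, 16]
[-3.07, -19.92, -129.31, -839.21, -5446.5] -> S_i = -3.07*6.49^i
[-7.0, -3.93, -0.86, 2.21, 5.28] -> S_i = -7.00 + 3.07*i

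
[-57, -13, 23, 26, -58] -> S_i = Random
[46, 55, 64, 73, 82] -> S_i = 46 + 9*i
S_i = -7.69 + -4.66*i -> [-7.69, -12.35, -17.01, -21.67, -26.33]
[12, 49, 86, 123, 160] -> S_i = 12 + 37*i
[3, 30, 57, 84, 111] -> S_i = 3 + 27*i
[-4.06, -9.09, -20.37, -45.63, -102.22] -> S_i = -4.06*2.24^i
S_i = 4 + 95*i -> [4, 99, 194, 289, 384]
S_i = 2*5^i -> [2, 10, 50, 250, 1250]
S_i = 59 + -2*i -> [59, 57, 55, 53, 51]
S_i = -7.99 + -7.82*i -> [-7.99, -15.81, -23.63, -31.45, -39.27]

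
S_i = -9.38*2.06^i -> [-9.38, -19.32, -39.8, -82.0, -168.92]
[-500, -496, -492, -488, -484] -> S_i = -500 + 4*i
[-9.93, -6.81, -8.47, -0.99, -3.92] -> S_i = Random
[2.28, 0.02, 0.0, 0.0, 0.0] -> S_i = 2.28*0.01^i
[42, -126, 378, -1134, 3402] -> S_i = 42*-3^i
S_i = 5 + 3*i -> [5, 8, 11, 14, 17]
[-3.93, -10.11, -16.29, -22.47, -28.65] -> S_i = -3.93 + -6.18*i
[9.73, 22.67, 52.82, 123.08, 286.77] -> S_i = 9.73*2.33^i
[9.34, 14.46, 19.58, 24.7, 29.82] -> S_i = 9.34 + 5.12*i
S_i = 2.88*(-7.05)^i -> [2.88, -20.3, 143.14, -1009.16, 7114.57]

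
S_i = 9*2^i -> [9, 18, 36, 72, 144]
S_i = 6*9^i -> [6, 54, 486, 4374, 39366]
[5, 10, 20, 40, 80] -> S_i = 5*2^i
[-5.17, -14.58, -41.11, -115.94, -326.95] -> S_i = -5.17*2.82^i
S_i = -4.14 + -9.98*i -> [-4.14, -14.12, -24.1, -34.08, -44.06]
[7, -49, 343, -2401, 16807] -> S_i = 7*-7^i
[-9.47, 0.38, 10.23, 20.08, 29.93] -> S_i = -9.47 + 9.85*i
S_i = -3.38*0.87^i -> [-3.38, -2.94, -2.56, -2.23, -1.94]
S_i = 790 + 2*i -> [790, 792, 794, 796, 798]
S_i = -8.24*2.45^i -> [-8.24, -20.19, -49.46, -121.18, -296.89]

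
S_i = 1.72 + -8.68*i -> [1.72, -6.96, -15.64, -24.32, -33.0]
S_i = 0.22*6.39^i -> [0.22, 1.41, 8.98, 57.4, 366.8]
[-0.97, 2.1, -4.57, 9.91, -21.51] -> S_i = -0.97*(-2.17)^i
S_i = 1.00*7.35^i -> [1.0, 7.35, 54.02, 397.07, 2918.43]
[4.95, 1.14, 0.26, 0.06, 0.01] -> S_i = 4.95*0.23^i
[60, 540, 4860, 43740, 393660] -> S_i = 60*9^i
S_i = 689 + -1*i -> [689, 688, 687, 686, 685]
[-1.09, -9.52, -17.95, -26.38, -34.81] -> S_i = -1.09 + -8.43*i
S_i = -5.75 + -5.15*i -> [-5.75, -10.9, -16.05, -21.2, -26.35]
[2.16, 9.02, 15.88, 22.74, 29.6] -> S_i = 2.16 + 6.86*i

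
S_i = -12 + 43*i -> [-12, 31, 74, 117, 160]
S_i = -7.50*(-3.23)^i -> [-7.5, 24.22, -78.25, 252.74, -816.34]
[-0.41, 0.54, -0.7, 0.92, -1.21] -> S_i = -0.41*(-1.31)^i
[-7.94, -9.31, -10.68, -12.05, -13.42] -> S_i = -7.94 + -1.37*i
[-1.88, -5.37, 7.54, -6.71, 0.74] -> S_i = Random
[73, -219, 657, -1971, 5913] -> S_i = 73*-3^i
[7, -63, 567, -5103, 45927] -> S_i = 7*-9^i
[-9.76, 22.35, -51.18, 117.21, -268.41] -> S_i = -9.76*(-2.29)^i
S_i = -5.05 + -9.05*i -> [-5.05, -14.1, -23.15, -32.2, -41.25]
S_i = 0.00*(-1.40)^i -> [0.0, -0.0, 0.0, -0.0, 0.0]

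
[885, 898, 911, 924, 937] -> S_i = 885 + 13*i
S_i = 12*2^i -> [12, 24, 48, 96, 192]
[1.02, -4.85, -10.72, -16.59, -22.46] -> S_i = 1.02 + -5.87*i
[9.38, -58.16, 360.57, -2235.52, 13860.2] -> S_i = 9.38*(-6.20)^i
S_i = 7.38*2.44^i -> [7.38, 18.01, 43.94, 107.21, 261.59]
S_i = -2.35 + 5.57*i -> [-2.35, 3.22, 8.79, 14.36, 19.93]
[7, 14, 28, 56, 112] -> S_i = 7*2^i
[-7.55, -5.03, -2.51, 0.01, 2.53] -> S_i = -7.55 + 2.52*i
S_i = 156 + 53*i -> [156, 209, 262, 315, 368]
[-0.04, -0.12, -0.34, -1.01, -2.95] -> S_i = -0.04*2.93^i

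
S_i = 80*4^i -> [80, 320, 1280, 5120, 20480]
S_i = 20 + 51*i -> [20, 71, 122, 173, 224]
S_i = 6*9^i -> [6, 54, 486, 4374, 39366]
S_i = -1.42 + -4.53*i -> [-1.42, -5.95, -10.48, -15.01, -19.54]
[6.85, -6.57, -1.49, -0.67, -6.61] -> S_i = Random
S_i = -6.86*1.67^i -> [-6.86, -11.46, -19.13, -31.95, -53.36]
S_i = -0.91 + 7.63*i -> [-0.91, 6.72, 14.35, 21.98, 29.61]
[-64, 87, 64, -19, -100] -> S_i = Random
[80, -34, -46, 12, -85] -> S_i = Random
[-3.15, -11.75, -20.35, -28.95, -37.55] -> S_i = -3.15 + -8.60*i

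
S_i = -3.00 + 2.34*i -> [-3.0, -0.66, 1.68, 4.02, 6.36]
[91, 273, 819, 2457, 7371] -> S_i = 91*3^i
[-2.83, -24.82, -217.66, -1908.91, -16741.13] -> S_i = -2.83*8.77^i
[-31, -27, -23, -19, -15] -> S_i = -31 + 4*i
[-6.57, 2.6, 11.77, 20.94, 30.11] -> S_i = -6.57 + 9.17*i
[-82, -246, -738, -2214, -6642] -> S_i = -82*3^i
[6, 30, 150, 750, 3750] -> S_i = 6*5^i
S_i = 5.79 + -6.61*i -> [5.79, -0.82, -7.43, -14.04, -20.65]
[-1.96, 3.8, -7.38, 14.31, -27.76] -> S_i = -1.96*(-1.94)^i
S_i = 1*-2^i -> [1, -2, 4, -8, 16]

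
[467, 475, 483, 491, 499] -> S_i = 467 + 8*i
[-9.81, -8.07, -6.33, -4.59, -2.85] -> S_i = -9.81 + 1.74*i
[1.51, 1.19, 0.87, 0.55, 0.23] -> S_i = 1.51 + -0.32*i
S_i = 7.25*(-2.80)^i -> [7.25, -20.3, 56.84, -159.15, 445.63]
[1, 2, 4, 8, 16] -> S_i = 1*2^i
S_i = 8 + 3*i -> [8, 11, 14, 17, 20]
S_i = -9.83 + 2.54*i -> [-9.83, -7.29, -4.75, -2.21, 0.33]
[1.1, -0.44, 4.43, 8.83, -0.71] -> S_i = Random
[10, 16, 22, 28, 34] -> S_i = 10 + 6*i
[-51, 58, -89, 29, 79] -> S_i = Random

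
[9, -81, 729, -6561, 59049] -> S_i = 9*-9^i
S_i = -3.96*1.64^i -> [-3.96, -6.49, -10.65, -17.47, -28.65]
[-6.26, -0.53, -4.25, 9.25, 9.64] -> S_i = Random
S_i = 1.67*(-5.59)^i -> [1.67, -9.34, 52.18, -291.71, 1630.66]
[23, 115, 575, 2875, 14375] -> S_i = 23*5^i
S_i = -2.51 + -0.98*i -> [-2.51, -3.49, -4.47, -5.45, -6.43]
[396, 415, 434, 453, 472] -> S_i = 396 + 19*i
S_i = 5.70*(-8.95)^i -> [5.7, -51.02, 456.58, -4086.43, 36573.54]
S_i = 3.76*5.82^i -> [3.76, 21.88, 127.36, 741.24, 4314.0]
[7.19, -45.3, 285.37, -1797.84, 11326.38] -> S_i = 7.19*(-6.30)^i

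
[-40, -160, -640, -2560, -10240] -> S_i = -40*4^i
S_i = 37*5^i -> [37, 185, 925, 4625, 23125]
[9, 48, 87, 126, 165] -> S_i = 9 + 39*i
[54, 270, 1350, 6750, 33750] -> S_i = 54*5^i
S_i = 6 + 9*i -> [6, 15, 24, 33, 42]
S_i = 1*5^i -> [1, 5, 25, 125, 625]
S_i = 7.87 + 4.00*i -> [7.87, 11.87, 15.87, 19.87, 23.87]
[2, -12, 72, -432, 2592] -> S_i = 2*-6^i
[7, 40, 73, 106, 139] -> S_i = 7 + 33*i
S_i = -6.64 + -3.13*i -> [-6.64, -9.77, -12.9, -16.03, -19.16]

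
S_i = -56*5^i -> [-56, -280, -1400, -7000, -35000]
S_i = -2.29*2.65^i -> [-2.29, -6.07, -16.08, -42.62, -112.93]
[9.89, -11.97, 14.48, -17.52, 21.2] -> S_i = 9.89*(-1.21)^i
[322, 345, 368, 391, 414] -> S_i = 322 + 23*i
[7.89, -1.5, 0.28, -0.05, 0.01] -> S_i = 7.89*(-0.19)^i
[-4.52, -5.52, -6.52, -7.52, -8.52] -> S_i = -4.52 + -1.00*i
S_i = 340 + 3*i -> [340, 343, 346, 349, 352]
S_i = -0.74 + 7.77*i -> [-0.74, 7.03, 14.8, 22.57, 30.34]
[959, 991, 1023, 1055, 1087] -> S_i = 959 + 32*i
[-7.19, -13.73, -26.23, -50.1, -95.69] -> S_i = -7.19*1.91^i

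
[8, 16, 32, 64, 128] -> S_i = 8*2^i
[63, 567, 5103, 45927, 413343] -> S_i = 63*9^i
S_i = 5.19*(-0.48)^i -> [5.19, -2.49, 1.2, -0.57, 0.28]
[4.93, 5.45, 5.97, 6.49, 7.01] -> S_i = 4.93 + 0.52*i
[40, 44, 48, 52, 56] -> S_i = 40 + 4*i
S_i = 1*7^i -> [1, 7, 49, 343, 2401]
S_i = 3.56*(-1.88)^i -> [3.56, -6.69, 12.58, -23.66, 44.47]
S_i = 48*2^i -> [48, 96, 192, 384, 768]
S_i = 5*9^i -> [5, 45, 405, 3645, 32805]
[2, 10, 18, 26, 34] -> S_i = 2 + 8*i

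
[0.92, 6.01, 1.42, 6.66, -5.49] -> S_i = Random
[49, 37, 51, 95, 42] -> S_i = Random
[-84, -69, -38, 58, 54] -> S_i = Random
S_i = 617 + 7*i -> [617, 624, 631, 638, 645]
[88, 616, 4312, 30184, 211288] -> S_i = 88*7^i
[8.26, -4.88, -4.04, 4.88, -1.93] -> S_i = Random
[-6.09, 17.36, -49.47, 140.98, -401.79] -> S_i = -6.09*(-2.85)^i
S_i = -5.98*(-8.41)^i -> [-5.98, 50.29, -422.95, 3557.04, -29914.74]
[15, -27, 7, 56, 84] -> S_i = Random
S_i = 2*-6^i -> [2, -12, 72, -432, 2592]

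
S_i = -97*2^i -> [-97, -194, -388, -776, -1552]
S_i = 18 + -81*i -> [18, -63, -144, -225, -306]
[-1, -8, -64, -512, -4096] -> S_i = -1*8^i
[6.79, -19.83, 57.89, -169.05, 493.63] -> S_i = 6.79*(-2.92)^i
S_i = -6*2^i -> [-6, -12, -24, -48, -96]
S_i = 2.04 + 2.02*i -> [2.04, 4.06, 6.08, 8.1, 10.12]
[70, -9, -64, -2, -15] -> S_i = Random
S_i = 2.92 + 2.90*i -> [2.92, 5.82, 8.72, 11.62, 14.52]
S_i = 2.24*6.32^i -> [2.24, 14.16, 89.47, 565.46, 3573.69]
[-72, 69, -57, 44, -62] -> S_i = Random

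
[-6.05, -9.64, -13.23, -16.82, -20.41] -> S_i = -6.05 + -3.59*i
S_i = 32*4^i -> [32, 128, 512, 2048, 8192]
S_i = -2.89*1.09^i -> [-2.89, -3.15, -3.43, -3.74, -4.08]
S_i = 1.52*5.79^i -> [1.52, 8.8, 50.96, 295.04, 1708.28]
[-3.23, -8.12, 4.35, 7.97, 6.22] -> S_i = Random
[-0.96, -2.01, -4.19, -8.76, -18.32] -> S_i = -0.96*2.09^i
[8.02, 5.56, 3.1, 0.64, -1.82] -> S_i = 8.02 + -2.46*i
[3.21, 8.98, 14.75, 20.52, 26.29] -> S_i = 3.21 + 5.77*i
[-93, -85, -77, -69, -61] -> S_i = -93 + 8*i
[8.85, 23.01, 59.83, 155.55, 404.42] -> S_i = 8.85*2.60^i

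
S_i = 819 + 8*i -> [819, 827, 835, 843, 851]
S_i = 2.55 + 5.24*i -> [2.55, 7.79, 13.03, 18.27, 23.51]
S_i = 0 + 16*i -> [0, 16, 32, 48, 64]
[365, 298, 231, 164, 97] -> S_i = 365 + -67*i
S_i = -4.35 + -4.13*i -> [-4.35, -8.48, -12.61, -16.74, -20.87]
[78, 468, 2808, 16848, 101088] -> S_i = 78*6^i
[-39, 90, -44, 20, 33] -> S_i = Random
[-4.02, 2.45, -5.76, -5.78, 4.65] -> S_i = Random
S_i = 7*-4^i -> [7, -28, 112, -448, 1792]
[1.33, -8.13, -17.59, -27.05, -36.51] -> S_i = 1.33 + -9.46*i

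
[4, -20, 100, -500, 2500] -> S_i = 4*-5^i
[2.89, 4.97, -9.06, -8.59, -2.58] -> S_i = Random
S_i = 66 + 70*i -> [66, 136, 206, 276, 346]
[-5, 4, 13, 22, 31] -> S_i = -5 + 9*i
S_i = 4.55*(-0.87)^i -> [4.55, -3.96, 3.44, -3.0, 2.61]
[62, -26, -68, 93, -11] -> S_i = Random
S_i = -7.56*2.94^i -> [-7.56, -22.23, -65.35, -192.12, -564.82]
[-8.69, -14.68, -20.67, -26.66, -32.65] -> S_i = -8.69 + -5.99*i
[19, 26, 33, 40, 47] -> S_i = 19 + 7*i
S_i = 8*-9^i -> [8, -72, 648, -5832, 52488]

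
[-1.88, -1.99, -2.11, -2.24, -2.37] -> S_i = -1.88*1.06^i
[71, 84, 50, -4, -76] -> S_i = Random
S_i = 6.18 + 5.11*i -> [6.18, 11.29, 16.4, 21.51, 26.62]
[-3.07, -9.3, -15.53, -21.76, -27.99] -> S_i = -3.07 + -6.23*i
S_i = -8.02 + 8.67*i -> [-8.02, 0.65, 9.32, 17.99, 26.66]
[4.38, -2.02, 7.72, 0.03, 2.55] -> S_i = Random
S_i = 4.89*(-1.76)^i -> [4.89, -8.61, 15.15, -26.66, 46.92]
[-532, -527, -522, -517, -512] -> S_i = -532 + 5*i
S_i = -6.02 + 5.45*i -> [-6.02, -0.57, 4.88, 10.33, 15.78]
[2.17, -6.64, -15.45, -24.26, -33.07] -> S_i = 2.17 + -8.81*i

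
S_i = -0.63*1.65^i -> [-0.63, -1.04, -1.72, -2.83, -4.67]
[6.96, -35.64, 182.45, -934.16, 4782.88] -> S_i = 6.96*(-5.12)^i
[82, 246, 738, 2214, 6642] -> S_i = 82*3^i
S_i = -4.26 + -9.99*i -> [-4.26, -14.25, -24.24, -34.23, -44.22]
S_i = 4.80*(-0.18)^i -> [4.8, -0.86, 0.16, -0.03, 0.01]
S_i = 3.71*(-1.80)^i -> [3.71, -6.68, 12.02, -21.64, 38.95]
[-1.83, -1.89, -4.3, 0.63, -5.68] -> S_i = Random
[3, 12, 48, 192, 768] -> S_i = 3*4^i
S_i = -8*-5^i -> [-8, 40, -200, 1000, -5000]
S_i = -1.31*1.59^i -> [-1.31, -2.08, -3.31, -5.27, -8.37]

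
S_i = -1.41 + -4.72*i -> [-1.41, -6.13, -10.85, -15.57, -20.29]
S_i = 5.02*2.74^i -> [5.02, 13.75, 37.69, 103.27, 282.95]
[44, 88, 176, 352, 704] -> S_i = 44*2^i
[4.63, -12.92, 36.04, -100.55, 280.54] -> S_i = 4.63*(-2.79)^i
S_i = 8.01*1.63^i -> [8.01, 13.06, 21.28, 34.69, 56.54]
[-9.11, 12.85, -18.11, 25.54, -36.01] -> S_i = -9.11*(-1.41)^i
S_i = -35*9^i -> [-35, -315, -2835, -25515, -229635]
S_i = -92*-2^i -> [-92, 184, -368, 736, -1472]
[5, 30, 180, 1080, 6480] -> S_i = 5*6^i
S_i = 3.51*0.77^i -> [3.51, 2.7, 2.08, 1.6, 1.23]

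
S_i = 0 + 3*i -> [0, 3, 6, 9, 12]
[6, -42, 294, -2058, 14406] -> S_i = 6*-7^i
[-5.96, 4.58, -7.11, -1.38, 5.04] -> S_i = Random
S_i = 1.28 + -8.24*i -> [1.28, -6.96, -15.2, -23.44, -31.68]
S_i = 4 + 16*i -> [4, 20, 36, 52, 68]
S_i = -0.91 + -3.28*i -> [-0.91, -4.19, -7.47, -10.75, -14.03]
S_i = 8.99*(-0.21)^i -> [8.99, -1.89, 0.4, -0.08, 0.02]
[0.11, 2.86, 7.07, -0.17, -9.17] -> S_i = Random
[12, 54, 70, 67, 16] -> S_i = Random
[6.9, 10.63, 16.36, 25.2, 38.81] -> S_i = 6.90*1.54^i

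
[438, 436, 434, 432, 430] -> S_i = 438 + -2*i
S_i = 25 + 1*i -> [25, 26, 27, 28, 29]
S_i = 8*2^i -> [8, 16, 32, 64, 128]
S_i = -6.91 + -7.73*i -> [-6.91, -14.64, -22.37, -30.1, -37.83]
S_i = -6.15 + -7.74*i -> [-6.15, -13.89, -21.63, -29.37, -37.11]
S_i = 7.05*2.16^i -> [7.05, 15.23, 32.89, 71.05, 153.46]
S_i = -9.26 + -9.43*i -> [-9.26, -18.69, -28.12, -37.55, -46.98]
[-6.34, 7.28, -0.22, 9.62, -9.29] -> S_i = Random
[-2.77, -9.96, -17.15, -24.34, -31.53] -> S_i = -2.77 + -7.19*i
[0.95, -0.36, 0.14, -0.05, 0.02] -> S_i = 0.95*(-0.38)^i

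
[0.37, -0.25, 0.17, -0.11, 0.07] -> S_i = 0.37*(-0.67)^i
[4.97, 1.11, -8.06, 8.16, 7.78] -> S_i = Random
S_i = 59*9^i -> [59, 531, 4779, 43011, 387099]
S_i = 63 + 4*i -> [63, 67, 71, 75, 79]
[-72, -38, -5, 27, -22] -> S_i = Random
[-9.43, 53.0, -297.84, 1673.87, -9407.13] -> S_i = -9.43*(-5.62)^i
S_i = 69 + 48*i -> [69, 117, 165, 213, 261]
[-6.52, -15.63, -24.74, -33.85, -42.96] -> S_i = -6.52 + -9.11*i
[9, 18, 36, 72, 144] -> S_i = 9*2^i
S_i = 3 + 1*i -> [3, 4, 5, 6, 7]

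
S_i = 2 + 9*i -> [2, 11, 20, 29, 38]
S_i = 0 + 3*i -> [0, 3, 6, 9, 12]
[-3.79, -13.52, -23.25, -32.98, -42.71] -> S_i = -3.79 + -9.73*i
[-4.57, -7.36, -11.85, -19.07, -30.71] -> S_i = -4.57*1.61^i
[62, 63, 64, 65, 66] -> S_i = 62 + 1*i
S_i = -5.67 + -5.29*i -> [-5.67, -10.96, -16.25, -21.54, -26.83]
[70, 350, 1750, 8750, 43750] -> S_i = 70*5^i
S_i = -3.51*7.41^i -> [-3.51, -26.01, -192.73, -1428.11, -10582.3]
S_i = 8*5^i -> [8, 40, 200, 1000, 5000]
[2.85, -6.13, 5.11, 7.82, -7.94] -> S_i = Random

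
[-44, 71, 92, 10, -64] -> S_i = Random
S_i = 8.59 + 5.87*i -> [8.59, 14.46, 20.33, 26.2, 32.07]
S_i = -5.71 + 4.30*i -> [-5.71, -1.41, 2.89, 7.19, 11.49]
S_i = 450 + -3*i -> [450, 447, 444, 441, 438]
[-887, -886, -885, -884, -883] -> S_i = -887 + 1*i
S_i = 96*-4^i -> [96, -384, 1536, -6144, 24576]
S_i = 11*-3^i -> [11, -33, 99, -297, 891]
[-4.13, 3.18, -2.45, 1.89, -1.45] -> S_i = -4.13*(-0.77)^i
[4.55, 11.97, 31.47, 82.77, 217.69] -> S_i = 4.55*2.63^i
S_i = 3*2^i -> [3, 6, 12, 24, 48]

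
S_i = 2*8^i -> [2, 16, 128, 1024, 8192]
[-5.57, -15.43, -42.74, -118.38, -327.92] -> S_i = -5.57*2.77^i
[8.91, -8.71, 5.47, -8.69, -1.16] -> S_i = Random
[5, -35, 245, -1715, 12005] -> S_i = 5*-7^i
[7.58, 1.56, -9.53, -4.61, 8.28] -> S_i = Random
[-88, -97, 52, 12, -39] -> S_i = Random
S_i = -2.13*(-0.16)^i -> [-2.13, 0.34, -0.05, 0.01, -0.0]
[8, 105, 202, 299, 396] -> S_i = 8 + 97*i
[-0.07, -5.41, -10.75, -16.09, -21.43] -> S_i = -0.07 + -5.34*i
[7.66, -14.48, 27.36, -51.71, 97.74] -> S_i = 7.66*(-1.89)^i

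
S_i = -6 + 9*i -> [-6, 3, 12, 21, 30]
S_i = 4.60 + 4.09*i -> [4.6, 8.69, 12.78, 16.87, 20.96]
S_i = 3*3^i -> [3, 9, 27, 81, 243]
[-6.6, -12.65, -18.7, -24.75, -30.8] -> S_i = -6.60 + -6.05*i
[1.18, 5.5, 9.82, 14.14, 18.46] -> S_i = 1.18 + 4.32*i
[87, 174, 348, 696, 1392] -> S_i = 87*2^i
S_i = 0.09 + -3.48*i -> [0.09, -3.39, -6.87, -10.35, -13.83]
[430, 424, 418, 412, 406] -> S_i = 430 + -6*i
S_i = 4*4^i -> [4, 16, 64, 256, 1024]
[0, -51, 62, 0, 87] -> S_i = Random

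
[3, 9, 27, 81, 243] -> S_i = 3*3^i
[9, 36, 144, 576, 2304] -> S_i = 9*4^i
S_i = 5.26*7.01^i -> [5.26, 36.87, 258.48, 1811.92, 12701.58]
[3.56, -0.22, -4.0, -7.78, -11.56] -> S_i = 3.56 + -3.78*i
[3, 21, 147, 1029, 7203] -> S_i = 3*7^i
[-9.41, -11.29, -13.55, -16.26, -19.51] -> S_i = -9.41*1.20^i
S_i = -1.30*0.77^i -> [-1.3, -1.0, -0.77, -0.59, -0.46]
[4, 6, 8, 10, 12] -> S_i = 4 + 2*i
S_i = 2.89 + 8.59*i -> [2.89, 11.48, 20.07, 28.66, 37.25]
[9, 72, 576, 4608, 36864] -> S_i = 9*8^i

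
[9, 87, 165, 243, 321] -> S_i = 9 + 78*i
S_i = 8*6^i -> [8, 48, 288, 1728, 10368]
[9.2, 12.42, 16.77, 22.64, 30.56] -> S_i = 9.20*1.35^i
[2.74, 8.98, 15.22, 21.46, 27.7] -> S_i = 2.74 + 6.24*i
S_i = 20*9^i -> [20, 180, 1620, 14580, 131220]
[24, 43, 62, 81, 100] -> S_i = 24 + 19*i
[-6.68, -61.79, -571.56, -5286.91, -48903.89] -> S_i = -6.68*9.25^i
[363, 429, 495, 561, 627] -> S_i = 363 + 66*i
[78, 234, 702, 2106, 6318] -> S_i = 78*3^i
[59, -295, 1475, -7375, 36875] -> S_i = 59*-5^i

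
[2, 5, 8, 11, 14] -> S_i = 2 + 3*i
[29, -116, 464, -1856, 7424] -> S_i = 29*-4^i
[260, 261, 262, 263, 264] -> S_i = 260 + 1*i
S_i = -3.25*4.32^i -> [-3.25, -14.04, -60.65, -262.02, -1131.93]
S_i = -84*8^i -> [-84, -672, -5376, -43008, -344064]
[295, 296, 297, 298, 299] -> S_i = 295 + 1*i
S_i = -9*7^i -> [-9, -63, -441, -3087, -21609]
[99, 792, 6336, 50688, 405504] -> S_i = 99*8^i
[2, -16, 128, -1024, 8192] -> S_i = 2*-8^i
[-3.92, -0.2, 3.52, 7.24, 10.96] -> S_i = -3.92 + 3.72*i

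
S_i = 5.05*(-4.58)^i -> [5.05, -23.13, 105.93, -485.16, 2222.05]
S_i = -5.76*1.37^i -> [-5.76, -7.89, -10.81, -14.81, -20.29]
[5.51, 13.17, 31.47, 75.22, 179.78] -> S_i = 5.51*2.39^i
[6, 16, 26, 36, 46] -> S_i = 6 + 10*i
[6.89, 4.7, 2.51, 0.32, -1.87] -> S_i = 6.89 + -2.19*i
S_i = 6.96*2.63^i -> [6.96, 18.3, 48.14, 126.61, 332.99]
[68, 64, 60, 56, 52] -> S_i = 68 + -4*i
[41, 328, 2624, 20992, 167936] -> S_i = 41*8^i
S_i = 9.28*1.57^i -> [9.28, 14.57, 22.87, 35.91, 56.38]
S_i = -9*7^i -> [-9, -63, -441, -3087, -21609]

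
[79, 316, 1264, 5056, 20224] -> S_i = 79*4^i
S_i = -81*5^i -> [-81, -405, -2025, -10125, -50625]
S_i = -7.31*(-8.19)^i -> [-7.31, 59.87, -490.33, 4015.77, -32889.18]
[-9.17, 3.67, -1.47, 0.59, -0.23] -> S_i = -9.17*(-0.40)^i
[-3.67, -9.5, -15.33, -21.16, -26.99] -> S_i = -3.67 + -5.83*i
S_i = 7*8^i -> [7, 56, 448, 3584, 28672]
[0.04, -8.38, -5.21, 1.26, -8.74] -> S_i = Random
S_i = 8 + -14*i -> [8, -6, -20, -34, -48]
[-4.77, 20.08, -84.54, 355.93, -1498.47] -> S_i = -4.77*(-4.21)^i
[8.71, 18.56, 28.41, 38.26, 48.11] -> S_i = 8.71 + 9.85*i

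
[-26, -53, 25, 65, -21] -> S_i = Random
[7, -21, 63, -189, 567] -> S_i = 7*-3^i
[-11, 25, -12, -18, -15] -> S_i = Random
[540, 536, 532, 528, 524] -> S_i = 540 + -4*i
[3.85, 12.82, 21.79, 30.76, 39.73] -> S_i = 3.85 + 8.97*i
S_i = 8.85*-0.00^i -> [8.85, -0.0, 0.0, -0.0, 0.0]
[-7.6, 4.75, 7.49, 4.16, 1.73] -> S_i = Random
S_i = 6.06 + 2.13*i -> [6.06, 8.19, 10.32, 12.45, 14.58]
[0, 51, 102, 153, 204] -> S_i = 0 + 51*i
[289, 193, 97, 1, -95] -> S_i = 289 + -96*i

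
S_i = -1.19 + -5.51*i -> [-1.19, -6.7, -12.21, -17.72, -23.23]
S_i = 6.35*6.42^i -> [6.35, 40.77, 261.72, 1680.27, 10787.33]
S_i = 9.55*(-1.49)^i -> [9.55, -14.23, 21.2, -31.59, 47.07]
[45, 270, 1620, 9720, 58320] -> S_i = 45*6^i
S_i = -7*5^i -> [-7, -35, -175, -875, -4375]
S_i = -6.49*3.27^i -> [-6.49, -21.22, -69.4, -226.93, -742.05]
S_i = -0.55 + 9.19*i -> [-0.55, 8.64, 17.83, 27.02, 36.21]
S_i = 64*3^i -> [64, 192, 576, 1728, 5184]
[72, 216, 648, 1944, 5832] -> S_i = 72*3^i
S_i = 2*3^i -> [2, 6, 18, 54, 162]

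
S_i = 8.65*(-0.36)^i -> [8.65, -3.11, 1.12, -0.4, 0.15]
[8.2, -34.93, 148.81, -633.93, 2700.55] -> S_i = 8.20*(-4.26)^i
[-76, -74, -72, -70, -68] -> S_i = -76 + 2*i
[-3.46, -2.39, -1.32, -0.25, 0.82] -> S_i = -3.46 + 1.07*i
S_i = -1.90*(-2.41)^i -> [-1.9, 4.58, -11.04, 26.6, -64.09]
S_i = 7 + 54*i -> [7, 61, 115, 169, 223]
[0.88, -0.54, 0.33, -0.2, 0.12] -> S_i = 0.88*(-0.61)^i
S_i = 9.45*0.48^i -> [9.45, 4.54, 2.18, 1.05, 0.5]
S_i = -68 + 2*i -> [-68, -66, -64, -62, -60]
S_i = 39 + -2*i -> [39, 37, 35, 33, 31]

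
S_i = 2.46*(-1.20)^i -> [2.46, -2.95, 3.54, -4.25, 5.1]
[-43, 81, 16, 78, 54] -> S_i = Random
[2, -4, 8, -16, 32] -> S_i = 2*-2^i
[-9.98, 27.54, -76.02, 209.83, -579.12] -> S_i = -9.98*(-2.76)^i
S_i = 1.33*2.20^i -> [1.33, 2.93, 6.44, 14.16, 31.16]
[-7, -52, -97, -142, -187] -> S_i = -7 + -45*i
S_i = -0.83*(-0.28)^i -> [-0.83, 0.23, -0.07, 0.02, -0.01]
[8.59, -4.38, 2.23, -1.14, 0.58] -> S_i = 8.59*(-0.51)^i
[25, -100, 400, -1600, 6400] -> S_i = 25*-4^i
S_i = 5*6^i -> [5, 30, 180, 1080, 6480]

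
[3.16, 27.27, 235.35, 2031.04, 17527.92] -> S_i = 3.16*8.63^i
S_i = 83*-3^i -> [83, -249, 747, -2241, 6723]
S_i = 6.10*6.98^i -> [6.1, 42.58, 297.19, 2074.42, 14479.43]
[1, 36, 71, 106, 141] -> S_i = 1 + 35*i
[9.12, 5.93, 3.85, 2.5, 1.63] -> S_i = 9.12*0.65^i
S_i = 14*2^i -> [14, 28, 56, 112, 224]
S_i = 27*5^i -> [27, 135, 675, 3375, 16875]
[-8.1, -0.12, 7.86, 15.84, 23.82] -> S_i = -8.10 + 7.98*i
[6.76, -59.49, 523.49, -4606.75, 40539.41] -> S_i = 6.76*(-8.80)^i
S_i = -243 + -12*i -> [-243, -255, -267, -279, -291]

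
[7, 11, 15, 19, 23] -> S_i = 7 + 4*i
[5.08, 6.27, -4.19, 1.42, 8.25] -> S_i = Random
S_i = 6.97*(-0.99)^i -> [6.97, -6.9, 6.83, -6.76, 6.7]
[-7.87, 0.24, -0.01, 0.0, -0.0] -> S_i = -7.87*(-0.03)^i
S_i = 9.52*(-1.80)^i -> [9.52, -17.14, 30.84, -55.52, 99.94]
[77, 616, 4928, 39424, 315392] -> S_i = 77*8^i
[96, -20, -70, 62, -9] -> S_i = Random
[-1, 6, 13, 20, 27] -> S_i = -1 + 7*i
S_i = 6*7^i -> [6, 42, 294, 2058, 14406]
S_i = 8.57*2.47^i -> [8.57, 21.17, 52.28, 129.14, 318.98]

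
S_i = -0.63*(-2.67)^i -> [-0.63, 1.68, -4.49, 11.99, -32.02]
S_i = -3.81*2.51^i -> [-3.81, -9.56, -24.0, -60.25, -151.22]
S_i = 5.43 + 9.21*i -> [5.43, 14.64, 23.85, 33.06, 42.27]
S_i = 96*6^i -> [96, 576, 3456, 20736, 124416]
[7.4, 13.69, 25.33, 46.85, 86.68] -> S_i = 7.40*1.85^i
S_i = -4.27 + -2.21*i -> [-4.27, -6.48, -8.69, -10.9, -13.11]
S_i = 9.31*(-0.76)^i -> [9.31, -7.08, 5.38, -4.09, 3.11]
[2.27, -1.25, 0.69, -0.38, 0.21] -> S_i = 2.27*(-0.55)^i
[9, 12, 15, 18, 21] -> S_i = 9 + 3*i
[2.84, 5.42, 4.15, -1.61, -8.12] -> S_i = Random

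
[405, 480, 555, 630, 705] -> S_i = 405 + 75*i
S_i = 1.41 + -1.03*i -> [1.41, 0.38, -0.65, -1.68, -2.71]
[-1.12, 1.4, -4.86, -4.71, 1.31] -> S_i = Random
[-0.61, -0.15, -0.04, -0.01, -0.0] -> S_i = -0.61*0.24^i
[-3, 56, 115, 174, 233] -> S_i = -3 + 59*i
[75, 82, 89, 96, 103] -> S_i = 75 + 7*i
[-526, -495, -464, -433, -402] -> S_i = -526 + 31*i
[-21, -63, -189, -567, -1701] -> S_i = -21*3^i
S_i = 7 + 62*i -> [7, 69, 131, 193, 255]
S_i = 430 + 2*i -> [430, 432, 434, 436, 438]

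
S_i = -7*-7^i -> [-7, 49, -343, 2401, -16807]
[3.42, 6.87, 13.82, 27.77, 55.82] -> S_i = 3.42*2.01^i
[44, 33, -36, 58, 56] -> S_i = Random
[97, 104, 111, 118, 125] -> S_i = 97 + 7*i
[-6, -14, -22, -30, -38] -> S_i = -6 + -8*i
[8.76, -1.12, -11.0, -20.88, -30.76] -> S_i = 8.76 + -9.88*i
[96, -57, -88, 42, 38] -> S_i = Random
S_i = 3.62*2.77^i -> [3.62, 10.03, 27.78, 76.94, 213.12]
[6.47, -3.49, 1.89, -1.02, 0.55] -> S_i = 6.47*(-0.54)^i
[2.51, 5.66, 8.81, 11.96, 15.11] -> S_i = 2.51 + 3.15*i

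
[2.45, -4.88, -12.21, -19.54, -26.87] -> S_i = 2.45 + -7.33*i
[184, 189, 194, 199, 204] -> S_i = 184 + 5*i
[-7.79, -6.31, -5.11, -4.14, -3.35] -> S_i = -7.79*0.81^i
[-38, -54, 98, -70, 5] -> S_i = Random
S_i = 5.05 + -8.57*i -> [5.05, -3.52, -12.09, -20.66, -29.23]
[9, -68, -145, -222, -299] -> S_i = 9 + -77*i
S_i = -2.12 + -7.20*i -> [-2.12, -9.32, -16.52, -23.72, -30.92]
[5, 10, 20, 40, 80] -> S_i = 5*2^i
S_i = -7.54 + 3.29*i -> [-7.54, -4.25, -0.96, 2.33, 5.62]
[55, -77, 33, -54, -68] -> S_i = Random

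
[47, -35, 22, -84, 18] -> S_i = Random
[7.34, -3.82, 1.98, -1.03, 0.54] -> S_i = 7.34*(-0.52)^i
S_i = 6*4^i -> [6, 24, 96, 384, 1536]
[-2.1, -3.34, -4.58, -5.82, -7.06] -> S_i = -2.10 + -1.24*i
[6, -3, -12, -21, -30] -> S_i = 6 + -9*i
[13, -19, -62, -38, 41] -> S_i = Random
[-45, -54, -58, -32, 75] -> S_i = Random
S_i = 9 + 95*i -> [9, 104, 199, 294, 389]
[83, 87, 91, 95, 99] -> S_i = 83 + 4*i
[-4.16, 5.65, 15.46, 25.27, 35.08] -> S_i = -4.16 + 9.81*i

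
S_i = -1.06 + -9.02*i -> [-1.06, -10.08, -19.1, -28.12, -37.14]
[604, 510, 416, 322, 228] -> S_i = 604 + -94*i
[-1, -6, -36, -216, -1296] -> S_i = -1*6^i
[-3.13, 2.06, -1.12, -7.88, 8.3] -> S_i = Random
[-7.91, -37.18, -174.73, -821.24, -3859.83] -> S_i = -7.91*4.70^i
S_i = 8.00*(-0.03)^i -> [8.0, -0.24, 0.01, -0.0, 0.0]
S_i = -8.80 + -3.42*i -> [-8.8, -12.22, -15.64, -19.06, -22.48]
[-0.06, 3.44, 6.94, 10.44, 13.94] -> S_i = -0.06 + 3.50*i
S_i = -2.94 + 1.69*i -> [-2.94, -1.25, 0.44, 2.13, 3.82]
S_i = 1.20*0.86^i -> [1.2, 1.03, 0.89, 0.76, 0.66]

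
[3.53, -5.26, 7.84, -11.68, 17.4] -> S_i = 3.53*(-1.49)^i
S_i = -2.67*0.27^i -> [-2.67, -0.72, -0.19, -0.05, -0.01]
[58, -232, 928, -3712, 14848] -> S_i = 58*-4^i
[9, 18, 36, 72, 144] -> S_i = 9*2^i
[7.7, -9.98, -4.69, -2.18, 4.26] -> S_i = Random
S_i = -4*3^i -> [-4, -12, -36, -108, -324]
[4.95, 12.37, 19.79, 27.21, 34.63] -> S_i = 4.95 + 7.42*i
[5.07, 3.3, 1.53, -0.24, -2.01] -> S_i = 5.07 + -1.77*i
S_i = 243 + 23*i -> [243, 266, 289, 312, 335]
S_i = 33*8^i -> [33, 264, 2112, 16896, 135168]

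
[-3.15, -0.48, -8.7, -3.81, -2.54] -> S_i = Random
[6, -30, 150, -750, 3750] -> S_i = 6*-5^i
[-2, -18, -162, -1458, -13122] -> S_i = -2*9^i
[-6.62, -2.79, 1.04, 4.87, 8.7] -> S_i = -6.62 + 3.83*i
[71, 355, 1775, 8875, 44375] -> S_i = 71*5^i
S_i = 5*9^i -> [5, 45, 405, 3645, 32805]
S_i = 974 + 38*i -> [974, 1012, 1050, 1088, 1126]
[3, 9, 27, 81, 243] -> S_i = 3*3^i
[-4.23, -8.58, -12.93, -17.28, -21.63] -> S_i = -4.23 + -4.35*i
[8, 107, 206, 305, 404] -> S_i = 8 + 99*i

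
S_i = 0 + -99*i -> [0, -99, -198, -297, -396]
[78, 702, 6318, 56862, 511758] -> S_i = 78*9^i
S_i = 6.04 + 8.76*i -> [6.04, 14.8, 23.56, 32.32, 41.08]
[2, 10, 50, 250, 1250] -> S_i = 2*5^i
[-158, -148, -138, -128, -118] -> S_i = -158 + 10*i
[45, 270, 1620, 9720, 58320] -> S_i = 45*6^i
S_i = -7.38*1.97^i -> [-7.38, -14.54, -28.64, -56.42, -111.15]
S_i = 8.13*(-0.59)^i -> [8.13, -4.8, 2.83, -1.67, 0.99]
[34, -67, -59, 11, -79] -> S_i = Random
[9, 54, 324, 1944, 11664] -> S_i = 9*6^i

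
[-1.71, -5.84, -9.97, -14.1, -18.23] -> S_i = -1.71 + -4.13*i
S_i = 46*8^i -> [46, 368, 2944, 23552, 188416]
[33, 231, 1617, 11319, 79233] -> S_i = 33*7^i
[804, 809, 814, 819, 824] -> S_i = 804 + 5*i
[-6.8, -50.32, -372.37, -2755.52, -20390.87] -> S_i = -6.80*7.40^i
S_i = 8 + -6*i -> [8, 2, -4, -10, -16]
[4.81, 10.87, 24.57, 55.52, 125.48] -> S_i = 4.81*2.26^i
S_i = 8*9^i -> [8, 72, 648, 5832, 52488]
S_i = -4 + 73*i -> [-4, 69, 142, 215, 288]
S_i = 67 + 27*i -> [67, 94, 121, 148, 175]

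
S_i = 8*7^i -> [8, 56, 392, 2744, 19208]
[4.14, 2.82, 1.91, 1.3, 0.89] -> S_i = 4.14*0.68^i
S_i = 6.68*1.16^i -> [6.68, 7.75, 8.99, 10.43, 12.1]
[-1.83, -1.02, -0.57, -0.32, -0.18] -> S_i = -1.83*0.56^i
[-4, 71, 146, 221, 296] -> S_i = -4 + 75*i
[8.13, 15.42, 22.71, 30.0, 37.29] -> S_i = 8.13 + 7.29*i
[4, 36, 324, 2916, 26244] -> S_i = 4*9^i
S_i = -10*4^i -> [-10, -40, -160, -640, -2560]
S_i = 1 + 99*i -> [1, 100, 199, 298, 397]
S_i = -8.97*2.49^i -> [-8.97, -22.34, -55.61, -138.48, -344.82]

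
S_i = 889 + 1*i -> [889, 890, 891, 892, 893]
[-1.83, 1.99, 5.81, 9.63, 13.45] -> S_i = -1.83 + 3.82*i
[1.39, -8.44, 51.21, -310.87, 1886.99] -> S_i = 1.39*(-6.07)^i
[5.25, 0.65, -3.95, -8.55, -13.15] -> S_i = 5.25 + -4.60*i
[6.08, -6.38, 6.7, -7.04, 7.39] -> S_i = 6.08*(-1.05)^i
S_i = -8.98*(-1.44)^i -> [-8.98, 12.93, -18.62, 26.81, -38.61]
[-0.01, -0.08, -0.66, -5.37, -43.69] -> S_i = -0.01*8.13^i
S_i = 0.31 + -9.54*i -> [0.31, -9.23, -18.77, -28.31, -37.85]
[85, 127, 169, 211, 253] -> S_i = 85 + 42*i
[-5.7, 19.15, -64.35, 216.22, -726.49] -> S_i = -5.70*(-3.36)^i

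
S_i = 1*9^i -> [1, 9, 81, 729, 6561]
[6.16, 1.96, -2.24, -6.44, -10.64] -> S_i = 6.16 + -4.20*i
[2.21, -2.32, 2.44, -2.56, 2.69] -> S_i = 2.21*(-1.05)^i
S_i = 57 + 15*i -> [57, 72, 87, 102, 117]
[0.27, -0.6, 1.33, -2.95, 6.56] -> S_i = 0.27*(-2.22)^i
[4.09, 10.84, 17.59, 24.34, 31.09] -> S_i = 4.09 + 6.75*i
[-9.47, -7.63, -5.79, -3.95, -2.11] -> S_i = -9.47 + 1.84*i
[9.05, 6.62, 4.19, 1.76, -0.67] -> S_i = 9.05 + -2.43*i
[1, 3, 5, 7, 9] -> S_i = 1 + 2*i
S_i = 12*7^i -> [12, 84, 588, 4116, 28812]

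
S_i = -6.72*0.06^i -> [-6.72, -0.4, -0.02, -0.0, -0.0]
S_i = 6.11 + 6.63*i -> [6.11, 12.74, 19.37, 26.0, 32.63]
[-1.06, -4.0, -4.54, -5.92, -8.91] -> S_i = Random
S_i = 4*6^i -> [4, 24, 144, 864, 5184]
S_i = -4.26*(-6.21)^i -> [-4.26, 26.45, -164.28, 1020.2, -6335.43]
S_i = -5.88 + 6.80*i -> [-5.88, 0.92, 7.72, 14.52, 21.32]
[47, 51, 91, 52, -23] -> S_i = Random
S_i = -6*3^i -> [-6, -18, -54, -162, -486]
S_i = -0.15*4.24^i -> [-0.15, -0.64, -2.7, -11.43, -48.48]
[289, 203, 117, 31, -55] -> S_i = 289 + -86*i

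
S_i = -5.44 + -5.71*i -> [-5.44, -11.15, -16.86, -22.57, -28.28]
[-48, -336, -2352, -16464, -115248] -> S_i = -48*7^i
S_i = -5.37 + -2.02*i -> [-5.37, -7.39, -9.41, -11.43, -13.45]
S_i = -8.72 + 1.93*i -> [-8.72, -6.79, -4.86, -2.93, -1.0]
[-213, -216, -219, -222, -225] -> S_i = -213 + -3*i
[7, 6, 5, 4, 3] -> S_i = 7 + -1*i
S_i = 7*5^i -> [7, 35, 175, 875, 4375]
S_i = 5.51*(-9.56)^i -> [5.51, -52.68, 503.58, -4814.21, 46023.87]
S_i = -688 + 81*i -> [-688, -607, -526, -445, -364]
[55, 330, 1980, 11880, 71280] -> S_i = 55*6^i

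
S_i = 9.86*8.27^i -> [9.86, 81.54, 674.35, 5576.91, 46121.03]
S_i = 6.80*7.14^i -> [6.8, 48.55, 346.66, 2475.16, 17672.65]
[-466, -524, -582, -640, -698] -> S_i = -466 + -58*i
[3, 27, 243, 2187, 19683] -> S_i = 3*9^i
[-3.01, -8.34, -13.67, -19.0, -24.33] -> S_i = -3.01 + -5.33*i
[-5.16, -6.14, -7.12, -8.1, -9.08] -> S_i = -5.16 + -0.98*i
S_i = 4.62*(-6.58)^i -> [4.62, -30.4, 200.03, -1316.19, 8660.55]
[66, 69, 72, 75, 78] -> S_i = 66 + 3*i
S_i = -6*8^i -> [-6, -48, -384, -3072, -24576]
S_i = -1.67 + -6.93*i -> [-1.67, -8.6, -15.53, -22.46, -29.39]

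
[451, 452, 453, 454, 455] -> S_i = 451 + 1*i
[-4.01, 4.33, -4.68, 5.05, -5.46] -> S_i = -4.01*(-1.08)^i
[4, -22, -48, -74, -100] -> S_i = 4 + -26*i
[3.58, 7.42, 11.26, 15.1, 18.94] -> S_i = 3.58 + 3.84*i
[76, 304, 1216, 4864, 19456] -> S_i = 76*4^i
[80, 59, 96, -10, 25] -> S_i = Random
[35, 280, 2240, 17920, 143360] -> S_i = 35*8^i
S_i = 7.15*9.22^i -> [7.15, 65.92, 607.81, 5604.01, 51668.96]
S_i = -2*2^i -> [-2, -4, -8, -16, -32]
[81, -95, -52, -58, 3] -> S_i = Random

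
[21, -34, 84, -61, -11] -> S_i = Random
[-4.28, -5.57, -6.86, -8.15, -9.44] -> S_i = -4.28 + -1.29*i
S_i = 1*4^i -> [1, 4, 16, 64, 256]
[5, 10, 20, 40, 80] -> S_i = 5*2^i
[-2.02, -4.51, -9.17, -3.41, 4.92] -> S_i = Random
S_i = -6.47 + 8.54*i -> [-6.47, 2.07, 10.61, 19.15, 27.69]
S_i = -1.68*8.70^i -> [-1.68, -14.62, -127.16, -1106.29, -9624.68]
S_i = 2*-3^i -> [2, -6, 18, -54, 162]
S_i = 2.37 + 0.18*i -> [2.37, 2.55, 2.73, 2.91, 3.09]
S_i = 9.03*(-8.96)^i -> [9.03, -80.91, 724.94, -6495.49, 58199.57]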